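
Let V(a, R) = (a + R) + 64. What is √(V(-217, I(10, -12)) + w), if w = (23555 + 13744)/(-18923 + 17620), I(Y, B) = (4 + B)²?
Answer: I*√199705598/1303 ≈ 10.846*I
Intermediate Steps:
w = -37299/1303 (w = 37299/(-1303) = 37299*(-1/1303) = -37299/1303 ≈ -28.625)
V(a, R) = 64 + R + a (V(a, R) = (R + a) + 64 = 64 + R + a)
√(V(-217, I(10, -12)) + w) = √((64 + (4 - 12)² - 217) - 37299/1303) = √((64 + (-8)² - 217) - 37299/1303) = √((64 + 64 - 217) - 37299/1303) = √(-89 - 37299/1303) = √(-153266/1303) = I*√199705598/1303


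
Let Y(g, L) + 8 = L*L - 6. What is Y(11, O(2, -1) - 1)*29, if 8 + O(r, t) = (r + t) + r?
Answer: 638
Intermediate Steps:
O(r, t) = -8 + t + 2*r (O(r, t) = -8 + ((r + t) + r) = -8 + (t + 2*r) = -8 + t + 2*r)
Y(g, L) = -14 + L² (Y(g, L) = -8 + (L*L - 6) = -8 + (L² - 6) = -8 + (-6 + L²) = -14 + L²)
Y(11, O(2, -1) - 1)*29 = (-14 + ((-8 - 1 + 2*2) - 1)²)*29 = (-14 + ((-8 - 1 + 4) - 1)²)*29 = (-14 + (-5 - 1)²)*29 = (-14 + (-6)²)*29 = (-14 + 36)*29 = 22*29 = 638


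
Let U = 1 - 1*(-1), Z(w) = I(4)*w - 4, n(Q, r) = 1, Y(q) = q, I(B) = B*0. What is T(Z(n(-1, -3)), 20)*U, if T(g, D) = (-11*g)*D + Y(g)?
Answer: 1752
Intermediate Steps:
I(B) = 0
Z(w) = -4 (Z(w) = 0*w - 4 = 0 - 4 = -4)
T(g, D) = g - 11*D*g (T(g, D) = (-11*g)*D + g = -11*D*g + g = g - 11*D*g)
U = 2 (U = 1 + 1 = 2)
T(Z(n(-1, -3)), 20)*U = -4*(1 - 11*20)*2 = -4*(1 - 220)*2 = -4*(-219)*2 = 876*2 = 1752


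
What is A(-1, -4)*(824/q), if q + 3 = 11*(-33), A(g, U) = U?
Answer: 1648/183 ≈ 9.0055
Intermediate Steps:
q = -366 (q = -3 + 11*(-33) = -3 - 363 = -366)
A(-1, -4)*(824/q) = -3296/(-366) = -3296*(-1)/366 = -4*(-412/183) = 1648/183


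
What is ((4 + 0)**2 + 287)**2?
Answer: 91809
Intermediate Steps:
((4 + 0)**2 + 287)**2 = (4**2 + 287)**2 = (16 + 287)**2 = 303**2 = 91809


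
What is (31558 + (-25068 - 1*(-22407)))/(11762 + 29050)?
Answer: 28897/40812 ≈ 0.70805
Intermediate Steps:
(31558 + (-25068 - 1*(-22407)))/(11762 + 29050) = (31558 + (-25068 + 22407))/40812 = (31558 - 2661)*(1/40812) = 28897*(1/40812) = 28897/40812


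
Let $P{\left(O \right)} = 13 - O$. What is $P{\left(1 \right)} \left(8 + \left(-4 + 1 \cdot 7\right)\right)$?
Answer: $132$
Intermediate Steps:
$P{\left(1 \right)} \left(8 + \left(-4 + 1 \cdot 7\right)\right) = \left(13 - 1\right) \left(8 + \left(-4 + 1 \cdot 7\right)\right) = \left(13 - 1\right) \left(8 + \left(-4 + 7\right)\right) = 12 \left(8 + 3\right) = 12 \cdot 11 = 132$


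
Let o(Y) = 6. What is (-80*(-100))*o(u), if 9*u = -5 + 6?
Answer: 48000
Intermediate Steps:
u = ⅑ (u = (-5 + 6)/9 = (⅑)*1 = ⅑ ≈ 0.11111)
(-80*(-100))*o(u) = -80*(-100)*6 = 8000*6 = 48000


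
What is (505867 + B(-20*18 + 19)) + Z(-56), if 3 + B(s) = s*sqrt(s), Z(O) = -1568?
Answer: 504296 - 341*I*sqrt(341) ≈ 5.043e+5 - 6297.0*I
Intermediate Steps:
B(s) = -3 + s**(3/2) (B(s) = -3 + s*sqrt(s) = -3 + s**(3/2))
(505867 + B(-20*18 + 19)) + Z(-56) = (505867 + (-3 + (-20*18 + 19)**(3/2))) - 1568 = (505867 + (-3 + (-360 + 19)**(3/2))) - 1568 = (505867 + (-3 + (-341)**(3/2))) - 1568 = (505867 + (-3 - 341*I*sqrt(341))) - 1568 = (505864 - 341*I*sqrt(341)) - 1568 = 504296 - 341*I*sqrt(341)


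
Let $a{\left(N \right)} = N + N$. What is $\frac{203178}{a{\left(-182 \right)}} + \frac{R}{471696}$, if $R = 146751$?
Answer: $- \frac{7982069377}{14308112} \approx -557.87$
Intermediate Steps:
$a{\left(N \right)} = 2 N$
$\frac{203178}{a{\left(-182 \right)}} + \frac{R}{471696} = \frac{203178}{2 \left(-182\right)} + \frac{146751}{471696} = \frac{203178}{-364} + 146751 \cdot \frac{1}{471696} = 203178 \left(- \frac{1}{364}\right) + \frac{48917}{157232} = - \frac{101589}{182} + \frac{48917}{157232} = - \frac{7982069377}{14308112}$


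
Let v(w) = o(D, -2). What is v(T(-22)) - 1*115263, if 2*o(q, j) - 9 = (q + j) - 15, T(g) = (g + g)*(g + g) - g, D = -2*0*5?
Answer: -115267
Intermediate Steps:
D = 0 (D = 0*5 = 0)
T(g) = -g + 4*g² (T(g) = (2*g)*(2*g) - g = 4*g² - g = -g + 4*g²)
o(q, j) = -3 + j/2 + q/2 (o(q, j) = 9/2 + ((q + j) - 15)/2 = 9/2 + ((j + q) - 15)/2 = 9/2 + (-15 + j + q)/2 = 9/2 + (-15/2 + j/2 + q/2) = -3 + j/2 + q/2)
v(w) = -4 (v(w) = -3 + (½)*(-2) + (½)*0 = -3 - 1 + 0 = -4)
v(T(-22)) - 1*115263 = -4 - 1*115263 = -4 - 115263 = -115267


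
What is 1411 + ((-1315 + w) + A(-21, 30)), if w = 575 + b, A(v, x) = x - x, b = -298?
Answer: 373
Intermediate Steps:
A(v, x) = 0
w = 277 (w = 575 - 298 = 277)
1411 + ((-1315 + w) + A(-21, 30)) = 1411 + ((-1315 + 277) + 0) = 1411 + (-1038 + 0) = 1411 - 1038 = 373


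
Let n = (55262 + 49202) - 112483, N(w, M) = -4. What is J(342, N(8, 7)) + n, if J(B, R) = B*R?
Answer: -9387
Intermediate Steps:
n = -8019 (n = 104464 - 112483 = -8019)
J(342, N(8, 7)) + n = 342*(-4) - 8019 = -1368 - 8019 = -9387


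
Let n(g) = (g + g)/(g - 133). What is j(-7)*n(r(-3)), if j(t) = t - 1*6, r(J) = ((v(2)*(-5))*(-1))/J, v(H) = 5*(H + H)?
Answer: -2600/499 ≈ -5.2104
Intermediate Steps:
v(H) = 10*H (v(H) = 5*(2*H) = 10*H)
r(J) = 100/J (r(J) = (((10*2)*(-5))*(-1))/J = ((20*(-5))*(-1))/J = (-100*(-1))/J = 100/J)
n(g) = 2*g/(-133 + g) (n(g) = (2*g)/(-133 + g) = 2*g/(-133 + g))
j(t) = -6 + t (j(t) = t - 6 = -6 + t)
j(-7)*n(r(-3)) = (-6 - 7)*(2*(100/(-3))/(-133 + 100/(-3))) = -26*100*(-⅓)/(-133 + 100*(-⅓)) = -26*(-100)/(3*(-133 - 100/3)) = -26*(-100)/(3*(-499/3)) = -26*(-100)*(-3)/(3*499) = -13*200/499 = -2600/499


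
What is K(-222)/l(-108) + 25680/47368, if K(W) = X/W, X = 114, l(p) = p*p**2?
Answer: 149616106739/275973925824 ≈ 0.54214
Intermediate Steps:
l(p) = p**3
K(W) = 114/W
K(-222)/l(-108) + 25680/47368 = (114/(-222))/((-108)**3) + 25680/47368 = (114*(-1/222))/(-1259712) + 25680*(1/47368) = -19/37*(-1/1259712) + 3210/5921 = 19/46609344 + 3210/5921 = 149616106739/275973925824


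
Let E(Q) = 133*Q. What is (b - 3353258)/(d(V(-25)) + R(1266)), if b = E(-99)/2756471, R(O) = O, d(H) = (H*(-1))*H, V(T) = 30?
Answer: -9243158445685/1008868386 ≈ -9161.9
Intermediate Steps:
d(H) = -H² (d(H) = (-H)*H = -H²)
b = -13167/2756471 (b = (133*(-99))/2756471 = -13167*1/2756471 = -13167/2756471 ≈ -0.0047768)
(b - 3353258)/(d(V(-25)) + R(1266)) = (-13167/2756471 - 3353258)/(-1*30² + 1266) = -9243158445685/(2756471*(-1*900 + 1266)) = -9243158445685/(2756471*(-900 + 1266)) = -9243158445685/2756471/366 = -9243158445685/2756471*1/366 = -9243158445685/1008868386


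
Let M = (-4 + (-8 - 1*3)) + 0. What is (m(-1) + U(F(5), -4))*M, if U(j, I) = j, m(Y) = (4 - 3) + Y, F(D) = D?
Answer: -75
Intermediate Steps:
m(Y) = 1 + Y
M = -15 (M = (-4 + (-8 - 3)) + 0 = (-4 - 11) + 0 = -15 + 0 = -15)
(m(-1) + U(F(5), -4))*M = ((1 - 1) + 5)*(-15) = (0 + 5)*(-15) = 5*(-15) = -75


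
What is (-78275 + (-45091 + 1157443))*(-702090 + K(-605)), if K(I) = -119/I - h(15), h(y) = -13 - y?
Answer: -39929227985737/55 ≈ -7.2599e+11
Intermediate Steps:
K(I) = 28 - 119/I (K(I) = -119/I - (-13 - 1*15) = -119/I - (-13 - 15) = -119/I - 1*(-28) = -119/I + 28 = 28 - 119/I)
(-78275 + (-45091 + 1157443))*(-702090 + K(-605)) = (-78275 + (-45091 + 1157443))*(-702090 + (28 - 119/(-605))) = (-78275 + 1112352)*(-702090 + (28 - 119*(-1/605))) = 1034077*(-702090 + (28 + 119/605)) = 1034077*(-702090 + 17059/605) = 1034077*(-424747391/605) = -39929227985737/55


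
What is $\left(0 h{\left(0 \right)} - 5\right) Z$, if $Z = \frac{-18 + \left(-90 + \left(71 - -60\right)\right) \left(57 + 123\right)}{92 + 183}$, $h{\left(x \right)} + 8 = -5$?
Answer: $- \frac{7362}{55} \approx -133.85$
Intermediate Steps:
$h{\left(x \right)} = -13$ ($h{\left(x \right)} = -8 - 5 = -13$)
$Z = \frac{7362}{275}$ ($Z = \frac{-18 + \left(-90 + \left(71 + 60\right)\right) 180}{275} = \left(-18 + \left(-90 + 131\right) 180\right) \frac{1}{275} = \left(-18 + 41 \cdot 180\right) \frac{1}{275} = \left(-18 + 7380\right) \frac{1}{275} = 7362 \cdot \frac{1}{275} = \frac{7362}{275} \approx 26.771$)
$\left(0 h{\left(0 \right)} - 5\right) Z = \left(0 \left(-13\right) - 5\right) \frac{7362}{275} = \left(0 - 5\right) \frac{7362}{275} = \left(-5\right) \frac{7362}{275} = - \frac{7362}{55}$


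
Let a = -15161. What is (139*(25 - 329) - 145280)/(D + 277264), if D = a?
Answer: -187536/262103 ≈ -0.71550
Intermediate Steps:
D = -15161
(139*(25 - 329) - 145280)/(D + 277264) = (139*(25 - 329) - 145280)/(-15161 + 277264) = (139*(-304) - 145280)/262103 = (-42256 - 145280)*(1/262103) = -187536*1/262103 = -187536/262103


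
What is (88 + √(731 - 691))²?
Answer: 7784 + 352*√10 ≈ 8897.1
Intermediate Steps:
(88 + √(731 - 691))² = (88 + √40)² = (88 + 2*√10)²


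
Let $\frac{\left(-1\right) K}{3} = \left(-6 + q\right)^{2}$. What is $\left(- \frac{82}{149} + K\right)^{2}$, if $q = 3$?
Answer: $\frac{16851025}{22201} \approx 759.02$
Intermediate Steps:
$K = -27$ ($K = - 3 \left(-6 + 3\right)^{2} = - 3 \left(-3\right)^{2} = \left(-3\right) 9 = -27$)
$\left(- \frac{82}{149} + K\right)^{2} = \left(- \frac{82}{149} - 27\right)^{2} = \left(- \frac{4105}{149}\right)^{2} = \frac{16851025}{22201}$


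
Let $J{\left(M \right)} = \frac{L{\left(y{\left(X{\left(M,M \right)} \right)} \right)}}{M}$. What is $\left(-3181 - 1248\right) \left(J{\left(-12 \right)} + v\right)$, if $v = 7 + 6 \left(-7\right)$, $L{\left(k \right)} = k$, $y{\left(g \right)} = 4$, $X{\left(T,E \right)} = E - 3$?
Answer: $\frac{469474}{3} \approx 1.5649 \cdot 10^{5}$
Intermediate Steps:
$X{\left(T,E \right)} = -3 + E$
$v = -35$ ($v = 7 - 42 = -35$)
$J{\left(M \right)} = \frac{4}{M}$
$\left(-3181 - 1248\right) \left(J{\left(-12 \right)} + v\right) = \left(-3181 - 1248\right) \left(\frac{4}{-12} - 35\right) = - 4429 \left(4 \left(- \frac{1}{12}\right) - 35\right) = - 4429 \left(- \frac{1}{3} - 35\right) = \left(-4429\right) \left(- \frac{106}{3}\right) = \frac{469474}{3}$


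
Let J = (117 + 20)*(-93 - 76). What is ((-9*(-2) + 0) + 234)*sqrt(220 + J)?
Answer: 252*I*sqrt(22933) ≈ 38162.0*I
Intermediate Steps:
J = -23153 (J = 137*(-169) = -23153)
((-9*(-2) + 0) + 234)*sqrt(220 + J) = ((-9*(-2) + 0) + 234)*sqrt(220 - 23153) = ((18 + 0) + 234)*sqrt(-22933) = (18 + 234)*(I*sqrt(22933)) = 252*(I*sqrt(22933)) = 252*I*sqrt(22933)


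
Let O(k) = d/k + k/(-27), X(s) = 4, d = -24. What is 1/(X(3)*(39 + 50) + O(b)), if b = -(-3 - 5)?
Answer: 27/9523 ≈ 0.0028352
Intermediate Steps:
b = 8 (b = -1*(-8) = 8)
O(k) = -24/k - k/27 (O(k) = -24/k + k/(-27) = -24/k + k*(-1/27) = -24/k - k/27)
1/(X(3)*(39 + 50) + O(b)) = 1/(4*(39 + 50) + (-24/8 - 1/27*8)) = 1/(4*89 + (-24*1/8 - 8/27)) = 1/(356 + (-3 - 8/27)) = 1/(356 - 89/27) = 1/(9523/27) = 27/9523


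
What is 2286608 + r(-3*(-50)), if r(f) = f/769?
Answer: 1758401702/769 ≈ 2.2866e+6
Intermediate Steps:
r(f) = f/769 (r(f) = f*(1/769) = f/769)
2286608 + r(-3*(-50)) = 2286608 + (-3*(-50))/769 = 2286608 + (1/769)*150 = 2286608 + 150/769 = 1758401702/769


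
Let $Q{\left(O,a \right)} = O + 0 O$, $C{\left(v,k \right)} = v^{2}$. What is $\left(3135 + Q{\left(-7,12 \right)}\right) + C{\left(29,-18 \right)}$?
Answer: $3969$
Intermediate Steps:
$Q{\left(O,a \right)} = O$ ($Q{\left(O,a \right)} = O + 0 = O$)
$\left(3135 + Q{\left(-7,12 \right)}\right) + C{\left(29,-18 \right)} = \left(3135 - 7\right) + 29^{2} = 3128 + 841 = 3969$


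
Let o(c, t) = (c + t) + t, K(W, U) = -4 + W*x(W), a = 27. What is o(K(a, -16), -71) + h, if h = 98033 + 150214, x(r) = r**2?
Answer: 267784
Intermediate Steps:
K(W, U) = -4 + W**3 (K(W, U) = -4 + W*W**2 = -4 + W**3)
h = 248247
o(c, t) = c + 2*t
o(K(a, -16), -71) + h = ((-4 + 27**3) + 2*(-71)) + 248247 = ((-4 + 19683) - 142) + 248247 = (19679 - 142) + 248247 = 19537 + 248247 = 267784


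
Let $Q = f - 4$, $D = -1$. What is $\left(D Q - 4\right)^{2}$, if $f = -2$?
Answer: $4$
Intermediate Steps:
$Q = -6$ ($Q = -2 - 4 = -6$)
$\left(D Q - 4\right)^{2} = \left(\left(-1\right) \left(-6\right) - 4\right)^{2} = \left(6 - 4\right)^{2} = 2^{2} = 4$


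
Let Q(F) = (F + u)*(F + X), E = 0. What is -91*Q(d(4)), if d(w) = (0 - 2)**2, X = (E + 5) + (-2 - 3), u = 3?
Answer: -2548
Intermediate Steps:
X = 0 (X = (0 + 5) + (-2 - 3) = 5 - 5 = 0)
d(w) = 4 (d(w) = (-2)**2 = 4)
Q(F) = F*(3 + F) (Q(F) = (F + 3)*(F + 0) = (3 + F)*F = F*(3 + F))
-91*Q(d(4)) = -364*(3 + 4) = -364*7 = -91*28 = -2548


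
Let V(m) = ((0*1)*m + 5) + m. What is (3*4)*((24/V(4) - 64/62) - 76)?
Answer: -27664/31 ≈ -892.39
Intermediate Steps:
V(m) = 5 + m (V(m) = (0*m + 5) + m = (0 + 5) + m = 5 + m)
(3*4)*((24/V(4) - 64/62) - 76) = (3*4)*((24/(5 + 4) - 64/62) - 76) = 12*((24/9 - 64*1/62) - 76) = 12*((24*(⅑) - 32/31) - 76) = 12*((8/3 - 32/31) - 76) = 12*(152/93 - 76) = 12*(-6916/93) = -27664/31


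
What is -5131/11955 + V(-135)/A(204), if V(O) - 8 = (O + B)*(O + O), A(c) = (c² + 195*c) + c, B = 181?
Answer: -3150417/5419600 ≈ -0.58130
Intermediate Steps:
A(c) = c² + 196*c
V(O) = 8 + 2*O*(181 + O) (V(O) = 8 + (O + 181)*(O + O) = 8 + (181 + O)*(2*O) = 8 + 2*O*(181 + O))
-5131/11955 + V(-135)/A(204) = -5131/11955 + (8 + 2*(-135)² + 362*(-135))/((204*(196 + 204))) = -5131*1/11955 + (8 + 2*18225 - 48870)/((204*400)) = -5131/11955 + (8 + 36450 - 48870)/81600 = -5131/11955 - 12412*1/81600 = -5131/11955 - 3103/20400 = -3150417/5419600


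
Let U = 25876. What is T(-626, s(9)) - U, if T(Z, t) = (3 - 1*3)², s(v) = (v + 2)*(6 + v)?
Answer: -25876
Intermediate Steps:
s(v) = (2 + v)*(6 + v)
T(Z, t) = 0 (T(Z, t) = (3 - 3)² = 0² = 0)
T(-626, s(9)) - U = 0 - 1*25876 = 0 - 25876 = -25876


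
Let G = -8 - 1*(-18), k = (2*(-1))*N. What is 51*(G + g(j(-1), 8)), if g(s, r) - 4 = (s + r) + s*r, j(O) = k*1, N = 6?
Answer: -4386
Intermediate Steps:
k = -12 (k = (2*(-1))*6 = -2*6 = -12)
G = 10 (G = -8 + 18 = 10)
j(O) = -12 (j(O) = -12*1 = -12)
g(s, r) = 4 + r + s + r*s (g(s, r) = 4 + ((s + r) + s*r) = 4 + ((r + s) + r*s) = 4 + (r + s + r*s) = 4 + r + s + r*s)
51*(G + g(j(-1), 8)) = 51*(10 + (4 + 8 - 12 + 8*(-12))) = 51*(10 + (4 + 8 - 12 - 96)) = 51*(10 - 96) = 51*(-86) = -4386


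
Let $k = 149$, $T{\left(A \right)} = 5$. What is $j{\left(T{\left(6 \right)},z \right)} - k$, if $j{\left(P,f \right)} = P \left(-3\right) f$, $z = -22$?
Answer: $181$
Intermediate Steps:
$j{\left(P,f \right)} = - 3 P f$
$j{\left(T{\left(6 \right)},z \right)} - k = \left(-3\right) 5 \left(-22\right) - 149 = 330 - 149 = 181$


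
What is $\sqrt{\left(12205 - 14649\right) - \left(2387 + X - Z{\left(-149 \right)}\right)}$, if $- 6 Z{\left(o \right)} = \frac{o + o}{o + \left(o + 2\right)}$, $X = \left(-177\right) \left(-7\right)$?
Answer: $\frac{i \sqrt{1196648598}}{444} \approx 77.911 i$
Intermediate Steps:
$X = 1239$
$Z{\left(o \right)} = - \frac{o}{3 \left(2 + 2 o\right)}$ ($Z{\left(o \right)} = - \frac{\left(o + o\right) \frac{1}{o + \left(o + 2\right)}}{6} = - \frac{2 o \frac{1}{o + \left(2 + o\right)}}{6} = - \frac{2 o \frac{1}{2 + 2 o}}{6} = - \frac{o}{3 \left(2 + 2 o\right)}$)
$\sqrt{\left(12205 - 14649\right) - \left(2387 + X - Z{\left(-149 \right)}\right)} = \sqrt{\left(12205 - 14649\right) - \left(3626 - \frac{149}{6 + 6 \left(-149\right)}\right)} = \sqrt{\left(12205 - 14649\right) - \left(3626 - \frac{149}{6 - 894}\right)} = \sqrt{-2444 - \left(3626 - \frac{149}{-888}\right)} = \sqrt{-2444 - \left(3626 - - \frac{149}{888}\right)} = \sqrt{-2444 - \frac{3220037}{888}} = \sqrt{- \frac{5390309}{888}} = \frac{i \sqrt{1196648598}}{444}$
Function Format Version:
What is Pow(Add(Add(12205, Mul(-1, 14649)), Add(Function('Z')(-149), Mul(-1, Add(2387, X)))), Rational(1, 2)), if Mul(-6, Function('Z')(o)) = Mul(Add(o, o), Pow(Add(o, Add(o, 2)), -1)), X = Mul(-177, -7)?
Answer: Mul(Rational(1, 444), I, Pow(1196648598, Rational(1, 2))) ≈ Mul(77.911, I)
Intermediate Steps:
X = 1239
Function('Z')(o) = Mul(Rational(-1, 3), o, Pow(Add(2, Mul(2, o)), -1)) (Function('Z')(o) = Mul(Rational(-1, 6), Mul(Add(o, o), Pow(Add(o, Add(o, 2)), -1))) = Mul(Rational(-1, 6), Mul(Mul(2, o), Pow(Add(o, Add(2, o)), -1))) = Mul(Rational(-1, 6), Mul(Mul(2, o), Pow(Add(2, Mul(2, o)), -1))) = Mul(Rational(-1, 6), Mul(2, o, Pow(Add(2, Mul(2, o)), -1))) = Mul(Rational(-1, 3), o, Pow(Add(2, Mul(2, o)), -1)))
Pow(Add(Add(12205, Mul(-1, 14649)), Add(Function('Z')(-149), Mul(-1, Add(2387, X)))), Rational(1, 2)) = Pow(Add(Add(12205, Mul(-1, 14649)), Add(Mul(-1, -149, Pow(Add(6, Mul(6, -149)), -1)), Mul(-1, Add(2387, 1239)))), Rational(1, 2)) = Pow(Add(Add(12205, -14649), Add(Mul(-1, -149, Pow(Add(6, -894), -1)), Mul(-1, 3626))), Rational(1, 2)) = Pow(Add(-2444, Add(Mul(-1, -149, Pow(-888, -1)), -3626)), Rational(1, 2)) = Pow(Add(-2444, Add(Mul(-1, -149, Rational(-1, 888)), -3626)), Rational(1, 2)) = Pow(Add(-2444, Add(Rational(-149, 888), -3626)), Rational(1, 2)) = Pow(Add(-2444, Rational(-3220037, 888)), Rational(1, 2)) = Pow(Rational(-5390309, 888), Rational(1, 2)) = Mul(Rational(1, 444), I, Pow(1196648598, Rational(1, 2)))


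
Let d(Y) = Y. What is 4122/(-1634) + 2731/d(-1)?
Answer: -2233288/817 ≈ -2733.5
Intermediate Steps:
4122/(-1634) + 2731/d(-1) = 4122/(-1634) + 2731/(-1) = 4122*(-1/1634) + 2731*(-1) = -2061/817 - 2731 = -2233288/817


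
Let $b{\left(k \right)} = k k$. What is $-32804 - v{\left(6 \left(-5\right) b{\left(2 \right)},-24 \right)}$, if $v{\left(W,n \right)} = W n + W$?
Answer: $-35564$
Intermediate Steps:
$b{\left(k \right)} = k^{2}$
$v{\left(W,n \right)} = W + W n$
$-32804 - v{\left(6 \left(-5\right) b{\left(2 \right)},-24 \right)} = -32804 - 6 \left(-5\right) 2^{2} \left(1 - 24\right) = -32804 - \left(-30\right) 4 \left(-23\right) = -32804 - \left(-120\right) \left(-23\right) = -32804 - 2760 = -35564$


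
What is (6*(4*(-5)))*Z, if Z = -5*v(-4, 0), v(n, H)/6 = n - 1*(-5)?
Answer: 3600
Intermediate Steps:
v(n, H) = 30 + 6*n (v(n, H) = 6*(n - 1*(-5)) = 6*(n + 5) = 6*(5 + n) = 30 + 6*n)
Z = -30 (Z = -5*(30 + 6*(-4)) = -5*(30 - 24) = -5*6 = -30)
(6*(4*(-5)))*Z = (6*(4*(-5)))*(-30) = (6*(-20))*(-30) = -120*(-30) = 3600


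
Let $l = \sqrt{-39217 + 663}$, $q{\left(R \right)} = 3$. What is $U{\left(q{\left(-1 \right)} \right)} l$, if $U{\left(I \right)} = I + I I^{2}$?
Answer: $30 i \sqrt{38554} \approx 5890.6 i$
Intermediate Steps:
$U{\left(I \right)} = I + I^{3}$
$l = i \sqrt{38554}$ ($l = \sqrt{-38554} = i \sqrt{38554} \approx 196.35 i$)
$U{\left(q{\left(-1 \right)} \right)} l = \left(3 + 3^{3}\right) i \sqrt{38554} = \left(3 + 27\right) i \sqrt{38554} = 30 i \sqrt{38554}$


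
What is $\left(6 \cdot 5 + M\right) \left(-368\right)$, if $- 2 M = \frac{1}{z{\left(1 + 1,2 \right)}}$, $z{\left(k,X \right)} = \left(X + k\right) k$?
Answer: $-11017$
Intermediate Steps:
$z{\left(k,X \right)} = k \left(X + k\right)$
$M = - \frac{1}{16}$ ($M = - \frac{1}{2 \left(1 + 1\right) \left(2 + \left(1 + 1\right)\right)} = - \frac{1}{2 \cdot 2 \left(2 + 2\right)} = - \frac{1}{2 \cdot 2 \cdot 4} = - \frac{1}{2 \cdot 8} = \left(- \frac{1}{2}\right) \frac{1}{8} = - \frac{1}{16} \approx -0.0625$)
$\left(6 \cdot 5 + M\right) \left(-368\right) = \left(6 \cdot 5 - \frac{1}{16}\right) \left(-368\right) = \left(30 - \frac{1}{16}\right) \left(-368\right) = \frac{479}{16} \left(-368\right) = -11017$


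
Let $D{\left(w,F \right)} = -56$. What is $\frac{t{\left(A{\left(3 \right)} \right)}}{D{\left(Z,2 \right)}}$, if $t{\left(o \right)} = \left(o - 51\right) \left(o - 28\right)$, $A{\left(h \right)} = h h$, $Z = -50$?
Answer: $- \frac{57}{4} \approx -14.25$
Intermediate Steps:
$A{\left(h \right)} = h^{2}$
$t{\left(o \right)} = \left(-51 + o\right) \left(-28 + o\right)$
$\frac{t{\left(A{\left(3 \right)} \right)}}{D{\left(Z,2 \right)}} = \frac{1428 + \left(3^{2}\right)^{2} - 79 \cdot 3^{2}}{-56} = \left(1428 + 9^{2} - 711\right) \left(- \frac{1}{56}\right) = \left(1428 + 81 - 711\right) \left(- \frac{1}{56}\right) = 798 \left(- \frac{1}{56}\right) = - \frac{57}{4}$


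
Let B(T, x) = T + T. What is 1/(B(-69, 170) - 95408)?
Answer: -1/95546 ≈ -1.0466e-5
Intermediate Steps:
B(T, x) = 2*T
1/(B(-69, 170) - 95408) = 1/(2*(-69) - 95408) = 1/(-138 - 95408) = 1/(-95546) = -1/95546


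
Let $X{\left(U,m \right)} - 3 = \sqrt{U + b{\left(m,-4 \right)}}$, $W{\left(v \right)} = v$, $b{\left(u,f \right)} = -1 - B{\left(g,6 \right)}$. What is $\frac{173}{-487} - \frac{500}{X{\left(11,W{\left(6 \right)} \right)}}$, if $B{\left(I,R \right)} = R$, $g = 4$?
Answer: $- \frac{48873}{487} \approx -100.36$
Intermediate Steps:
$b{\left(u,f \right)} = -7$ ($b{\left(u,f \right)} = -1 - 6 = -7$)
$X{\left(U,m \right)} = 3 + \sqrt{-7 + U}$ ($X{\left(U,m \right)} = 3 + \sqrt{U - 7} = 3 + \sqrt{-7 + U}$)
$\frac{173}{-487} - \frac{500}{X{\left(11,W{\left(6 \right)} \right)}} = \frac{173}{-487} - \frac{500}{3 + \sqrt{-7 + 11}} = 173 \left(- \frac{1}{487}\right) - \frac{500}{3 + \sqrt{4}} = - \frac{173}{487} - \frac{500}{3 + 2} = - \frac{173}{487} - \frac{500}{5} = - \frac{173}{487} - 100 = - \frac{48873}{487}$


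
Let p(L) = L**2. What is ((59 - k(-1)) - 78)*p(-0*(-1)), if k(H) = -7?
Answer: 0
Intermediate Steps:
((59 - k(-1)) - 78)*p(-0*(-1)) = ((59 - 1*(-7)) - 78)*(-0*(-1))**2 = ((59 + 7) - 78)*(-1*0)**2 = (66 - 78)*0**2 = -12*0 = 0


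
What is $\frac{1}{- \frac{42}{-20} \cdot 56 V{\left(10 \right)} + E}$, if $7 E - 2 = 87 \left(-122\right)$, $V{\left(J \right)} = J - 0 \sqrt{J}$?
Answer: $- \frac{1}{340} \approx -0.0029412$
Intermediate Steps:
$V{\left(J \right)} = J$ ($V{\left(J \right)} = J - 0 = J + 0 = J$)
$E = -1516$ ($E = \frac{2}{7} + \frac{87 \left(-122\right)}{7} = \frac{2}{7} + \frac{1}{7} \left(-10614\right) = \frac{2}{7} - \frac{10614}{7} = -1516$)
$\frac{1}{- \frac{42}{-20} \cdot 56 V{\left(10 \right)} + E} = \frac{1}{- \frac{42}{-20} \cdot 56 \cdot 10 - 1516} = \frac{1}{\left(-42\right) \left(- \frac{1}{20}\right) 56 \cdot 10 - 1516} = \frac{1}{\frac{21}{10} \cdot 56 \cdot 10 - 1516} = \frac{1}{\frac{588}{5} \cdot 10 - 1516} = \frac{1}{1176 - 1516} = \frac{1}{-340} = - \frac{1}{340}$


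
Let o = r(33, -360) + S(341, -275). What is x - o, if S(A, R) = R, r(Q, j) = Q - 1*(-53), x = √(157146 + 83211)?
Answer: 189 + √240357 ≈ 679.26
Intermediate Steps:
x = √240357 ≈ 490.26
r(Q, j) = 53 + Q (r(Q, j) = Q + 53 = 53 + Q)
o = -189 (o = (53 + 33) - 275 = 86 - 275 = -189)
x - o = √240357 - 1*(-189) = √240357 + 189 = 189 + √240357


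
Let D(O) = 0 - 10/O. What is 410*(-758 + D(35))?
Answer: -2176280/7 ≈ -3.1090e+5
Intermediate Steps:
D(O) = -10/O
410*(-758 + D(35)) = 410*(-758 - 10/35) = 410*(-758 - 10*1/35) = 410*(-758 - 2/7) = 410*(-5308/7) = -2176280/7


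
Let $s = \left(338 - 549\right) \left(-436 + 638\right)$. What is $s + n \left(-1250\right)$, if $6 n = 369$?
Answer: $-119497$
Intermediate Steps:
$n = \frac{123}{2}$ ($n = \frac{1}{6} \cdot 369 = \frac{123}{2} \approx 61.5$)
$s = -42622$ ($s = \left(-211\right) 202 = -42622$)
$s + n \left(-1250\right) = -42622 + \frac{123}{2} \left(-1250\right) = -42622 - 76875 = -119497$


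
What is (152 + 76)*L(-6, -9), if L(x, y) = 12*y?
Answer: -24624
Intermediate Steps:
(152 + 76)*L(-6, -9) = (152 + 76)*(12*(-9)) = 228*(-108) = -24624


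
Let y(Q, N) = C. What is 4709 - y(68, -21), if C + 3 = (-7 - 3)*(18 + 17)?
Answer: 5062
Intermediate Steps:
C = -353 (C = -3 + (-7 - 3)*(18 + 17) = -3 - 10*35 = -3 - 350 = -353)
y(Q, N) = -353
4709 - y(68, -21) = 4709 - 1*(-353) = 4709 + 353 = 5062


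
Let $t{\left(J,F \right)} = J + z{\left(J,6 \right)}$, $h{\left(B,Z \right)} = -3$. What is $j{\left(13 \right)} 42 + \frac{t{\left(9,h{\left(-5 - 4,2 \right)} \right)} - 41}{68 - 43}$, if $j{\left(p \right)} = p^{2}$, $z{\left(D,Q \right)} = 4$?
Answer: $\frac{177422}{25} \approx 7096.9$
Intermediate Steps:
$t{\left(J,F \right)} = 4 + J$ ($t{\left(J,F \right)} = J + 4 = 4 + J$)
$j{\left(13 \right)} 42 + \frac{t{\left(9,h{\left(-5 - 4,2 \right)} \right)} - 41}{68 - 43} = 13^{2} \cdot 42 + \frac{\left(4 + 9\right) - 41}{68 - 43} = 169 \cdot 42 + \frac{13 - 41}{25} = 7098 - \frac{28}{25} = \frac{177422}{25}$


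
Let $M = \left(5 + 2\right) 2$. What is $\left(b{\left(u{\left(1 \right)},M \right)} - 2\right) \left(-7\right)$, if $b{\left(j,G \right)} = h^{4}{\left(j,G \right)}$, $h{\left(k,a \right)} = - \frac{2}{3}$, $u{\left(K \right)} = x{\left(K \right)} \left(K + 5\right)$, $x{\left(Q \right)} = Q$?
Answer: $\frac{1022}{81} \approx 12.617$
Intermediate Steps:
$u{\left(K \right)} = K \left(5 + K\right)$ ($u{\left(K \right)} = K \left(K + 5\right) = K \left(5 + K\right)$)
$h{\left(k,a \right)} = - \frac{2}{3}$ ($h{\left(k,a \right)} = \left(-2\right) \frac{1}{3} = - \frac{2}{3}$)
$M = 14$ ($M = 7 \cdot 2 = 14$)
$b{\left(j,G \right)} = \frac{16}{81}$ ($b{\left(j,G \right)} = \left(- \frac{2}{3}\right)^{4} = \frac{16}{81}$)
$\left(b{\left(u{\left(1 \right)},M \right)} - 2\right) \left(-7\right) = \left(\frac{16}{81} - 2\right) \left(-7\right) = \left(- \frac{146}{81}\right) \left(-7\right) = \frac{1022}{81}$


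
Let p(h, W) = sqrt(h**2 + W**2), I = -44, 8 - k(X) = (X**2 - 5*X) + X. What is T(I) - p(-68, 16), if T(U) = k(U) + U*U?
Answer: -168 - 4*sqrt(305) ≈ -237.86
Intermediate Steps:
k(X) = 8 - X**2 + 4*X (k(X) = 8 - ((X**2 - 5*X) + X) = 8 - (X**2 - 4*X) = 8 + (-X**2 + 4*X) = 8 - X**2 + 4*X)
p(h, W) = sqrt(W**2 + h**2)
T(U) = 8 + 4*U (T(U) = (8 - U**2 + 4*U) + U*U = (8 - U**2 + 4*U) + U**2 = 8 + 4*U)
T(I) - p(-68, 16) = (8 + 4*(-44)) - sqrt(16**2 + (-68)**2) = (8 - 176) - sqrt(256 + 4624) = -168 - sqrt(4880) = -168 - 4*sqrt(305)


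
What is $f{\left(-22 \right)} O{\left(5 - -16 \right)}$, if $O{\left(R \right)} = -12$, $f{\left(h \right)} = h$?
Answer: $264$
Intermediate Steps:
$f{\left(-22 \right)} O{\left(5 - -16 \right)} = \left(-22\right) \left(-12\right) = 264$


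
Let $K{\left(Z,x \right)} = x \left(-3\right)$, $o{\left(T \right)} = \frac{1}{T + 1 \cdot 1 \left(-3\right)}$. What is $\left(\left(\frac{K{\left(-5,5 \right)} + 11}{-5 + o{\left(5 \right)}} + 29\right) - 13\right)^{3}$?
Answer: $\frac{3511808}{729} \approx 4817.3$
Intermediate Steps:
$o{\left(T \right)} = \frac{1}{-3 + T}$ ($o{\left(T \right)} = \frac{1}{T + 1 \left(-3\right)} = \frac{1}{T - 3} = \frac{1}{-3 + T}$)
$K{\left(Z,x \right)} = - 3 x$
$\left(\left(\frac{K{\left(-5,5 \right)} + 11}{-5 + o{\left(5 \right)}} + 29\right) - 13\right)^{3} = \left(\left(\frac{\left(-3\right) 5 + 11}{-5 + \frac{1}{-3 + 5}} + 29\right) - 13\right)^{3} = \left(\left(\frac{-15 + 11}{-5 + \frac{1}{2}} + 29\right) - 13\right)^{3} = \left(\left(- \frac{4}{-5 + \frac{1}{2}} + 29\right) - 13\right)^{3} = \left(\left(- \frac{4}{- \frac{9}{2}} + 29\right) - 13\right)^{3} = \left(\left(\left(-4\right) \left(- \frac{2}{9}\right) + 29\right) - 13\right)^{3} = \left(\left(\frac{8}{9} + 29\right) - 13\right)^{3} = \left(\frac{269}{9} - 13\right)^{3} = \left(\frac{152}{9}\right)^{3} = \frac{3511808}{729}$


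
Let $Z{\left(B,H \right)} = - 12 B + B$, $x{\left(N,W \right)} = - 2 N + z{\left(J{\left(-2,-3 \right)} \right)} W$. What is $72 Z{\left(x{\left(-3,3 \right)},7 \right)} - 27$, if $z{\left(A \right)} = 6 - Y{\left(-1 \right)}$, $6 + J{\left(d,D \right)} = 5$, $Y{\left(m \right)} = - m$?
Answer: $-16659$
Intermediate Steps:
$J{\left(d,D \right)} = -1$ ($J{\left(d,D \right)} = -6 + 5 = -1$)
$z{\left(A \right)} = 5$ ($z{\left(A \right)} = 6 - \left(-1\right) \left(-1\right) = 6 - 1 = 5$)
$x{\left(N,W \right)} = - 2 N + 5 W$
$Z{\left(B,H \right)} = - 11 B$
$72 Z{\left(x{\left(-3,3 \right)},7 \right)} - 27 = 72 \left(- 11 \left(\left(-2\right) \left(-3\right) + 5 \cdot 3\right)\right) - 27 = 72 \left(- 11 \left(6 + 15\right)\right) - 27 = 72 \left(\left(-11\right) 21\right) - 27 = 72 \left(-231\right) - 27 = -16632 - 27 = -16659$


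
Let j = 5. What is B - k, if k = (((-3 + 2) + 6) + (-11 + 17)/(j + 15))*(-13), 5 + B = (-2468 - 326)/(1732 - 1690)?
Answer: -551/210 ≈ -2.6238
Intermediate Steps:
B = -1502/21 (B = -5 + (-2468 - 326)/(1732 - 1690) = -5 - 2794/42 = -5 - 2794*1/42 = -5 - 1397/21 = -1502/21 ≈ -71.524)
k = -689/10 (k = (((-3 + 2) + 6) + (-11 + 17)/(5 + 15))*(-13) = ((-1 + 6) + 6/20)*(-13) = (5 + 6*(1/20))*(-13) = (5 + 3/10)*(-13) = (53/10)*(-13) = -689/10 ≈ -68.900)
B - k = -1502/21 - 1*(-689/10) = -1502/21 + 689/10 = -551/210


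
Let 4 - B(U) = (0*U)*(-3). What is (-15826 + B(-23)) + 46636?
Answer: 30814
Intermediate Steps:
B(U) = 4 (B(U) = 4 - 0*U*(-3) = 4 - 0*(-3) = 4 - 1*0 = 4 + 0 = 4)
(-15826 + B(-23)) + 46636 = (-15826 + 4) + 46636 = -15822 + 46636 = 30814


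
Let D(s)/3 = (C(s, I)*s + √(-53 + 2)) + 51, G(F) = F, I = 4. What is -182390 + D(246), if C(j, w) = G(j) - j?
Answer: -182237 + 3*I*√51 ≈ -1.8224e+5 + 21.424*I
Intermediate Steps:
C(j, w) = 0 (C(j, w) = j - j = 0)
D(s) = 153 + 3*I*√51 (D(s) = 3*((0*s + √(-53 + 2)) + 51) = 3*((0 + √(-51)) + 51) = 3*((0 + I*√51) + 51) = 3*(I*√51 + 51) = 3*(51 + I*√51) = 153 + 3*I*√51)
-182390 + D(246) = -182390 + (153 + 3*I*√51) = -182237 + 3*I*√51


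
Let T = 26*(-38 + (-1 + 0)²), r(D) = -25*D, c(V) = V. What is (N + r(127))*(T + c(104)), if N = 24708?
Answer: -18475314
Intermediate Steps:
T = -962 (T = 26*(-38 + (-1)²) = 26*(-38 + 1) = 26*(-37) = -962)
(N + r(127))*(T + c(104)) = (24708 - 25*127)*(-962 + 104) = (24708 - 3175)*(-858) = 21533*(-858) = -18475314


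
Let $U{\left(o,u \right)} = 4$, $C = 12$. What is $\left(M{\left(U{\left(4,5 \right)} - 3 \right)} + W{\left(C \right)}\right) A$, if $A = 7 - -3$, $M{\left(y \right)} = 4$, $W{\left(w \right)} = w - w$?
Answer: $40$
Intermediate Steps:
$W{\left(w \right)} = 0$
$A = 10$ ($A = 7 + 3 = 10$)
$\left(M{\left(U{\left(4,5 \right)} - 3 \right)} + W{\left(C \right)}\right) A = \left(4 + 0\right) 10 = 4 \cdot 10 = 40$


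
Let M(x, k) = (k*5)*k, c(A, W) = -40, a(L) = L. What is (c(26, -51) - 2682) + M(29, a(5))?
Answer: -2597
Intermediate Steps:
M(x, k) = 5*k² (M(x, k) = (5*k)*k = 5*k²)
(c(26, -51) - 2682) + M(29, a(5)) = (-40 - 2682) + 5*5² = -2722 + 5*25 = -2722 + 125 = -2597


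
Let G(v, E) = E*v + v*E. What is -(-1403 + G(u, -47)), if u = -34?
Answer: -1793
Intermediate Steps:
G(v, E) = 2*E*v (G(v, E) = E*v + E*v = 2*E*v)
-(-1403 + G(u, -47)) = -(-1403 + 2*(-47)*(-34)) = -(-1403 + 3196) = -1*1793 = -1793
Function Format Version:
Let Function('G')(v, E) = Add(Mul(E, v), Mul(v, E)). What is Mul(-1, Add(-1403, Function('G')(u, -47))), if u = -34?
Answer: -1793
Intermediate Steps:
Function('G')(v, E) = Mul(2, E, v) (Function('G')(v, E) = Add(Mul(E, v), Mul(E, v)) = Mul(2, E, v))
Mul(-1, Add(-1403, Function('G')(u, -47))) = Mul(-1, Add(-1403, Mul(2, -47, -34))) = Mul(-1, Add(-1403, 3196)) = Mul(-1, 1793) = -1793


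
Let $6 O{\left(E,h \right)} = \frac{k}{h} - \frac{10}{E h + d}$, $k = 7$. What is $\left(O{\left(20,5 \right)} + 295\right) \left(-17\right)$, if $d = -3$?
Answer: $- \frac{14604343}{2910} \approx -5018.7$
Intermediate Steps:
$O{\left(E,h \right)} = - \frac{5}{3 \left(-3 + E h\right)} + \frac{7}{6 h}$ ($O{\left(E,h \right)} = \frac{\frac{7}{h} - \frac{10}{E h - 3}}{6} = \frac{\frac{7}{h} - \frac{10}{-3 + E h}}{6} = \frac{- \frac{10}{-3 + E h} + \frac{7}{h}}{6} = - \frac{5}{3 \left(-3 + E h\right)} + \frac{7}{6 h}$)
$\left(O{\left(20,5 \right)} + 295\right) \left(-17\right) = \left(\frac{-21 - 50 + 7 \cdot 20 \cdot 5}{6 \cdot 5 \left(-3 + 20 \cdot 5\right)} + 295\right) \left(-17\right) = \left(\frac{1}{6} \cdot \frac{1}{5} \frac{1}{-3 + 100} \left(-21 - 50 + 700\right) + 295\right) \left(-17\right) = \left(\frac{1}{6} \cdot \frac{1}{5} \cdot \frac{1}{97} \cdot 629 + 295\right) \left(-17\right) = \left(\frac{629}{2910} + 295\right) \left(-17\right) = \frac{859079}{2910} \left(-17\right) = - \frac{14604343}{2910}$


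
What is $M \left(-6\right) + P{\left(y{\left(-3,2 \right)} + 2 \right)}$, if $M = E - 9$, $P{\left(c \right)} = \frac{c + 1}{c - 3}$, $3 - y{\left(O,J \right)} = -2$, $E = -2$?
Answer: $68$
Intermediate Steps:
$y{\left(O,J \right)} = 5$ ($y{\left(O,J \right)} = 3 - -2 = 3 + 2 = 5$)
$P{\left(c \right)} = \frac{1 + c}{-3 + c}$
$M = -11$ ($M = -2 - 9 = -11$)
$M \left(-6\right) + P{\left(y{\left(-3,2 \right)} + 2 \right)} = \left(-11\right) \left(-6\right) + \frac{1 + \left(5 + 2\right)}{-3 + \left(5 + 2\right)} = 66 + \frac{1 + 7}{-3 + 7} = 66 + \frac{1}{4} \cdot 8 = 66 + 2 = 68$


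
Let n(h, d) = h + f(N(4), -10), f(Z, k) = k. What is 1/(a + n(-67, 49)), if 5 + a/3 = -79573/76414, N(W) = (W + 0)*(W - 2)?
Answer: -5878/559139 ≈ -0.010513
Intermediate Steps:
N(W) = W*(-2 + W)
n(h, d) = -10 + h (n(h, d) = h - 10 = -10 + h)
a = -106533/5878 (a = -15 + 3*(-79573/76414) = -15 + 3*(-79573*1/76414) = -15 + 3*(-6121/5878) = -15 - 18363/5878 = -106533/5878 ≈ -18.124)
1/(a + n(-67, 49)) = 1/(-106533/5878 + (-10 - 67)) = 1/(-106533/5878 - 77) = 1/(-559139/5878) = -5878/559139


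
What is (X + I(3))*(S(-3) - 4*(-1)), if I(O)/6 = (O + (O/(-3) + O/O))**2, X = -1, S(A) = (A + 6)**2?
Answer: 689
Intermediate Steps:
S(A) = (6 + A)**2
I(O) = 6*(1 + 2*O/3)**2 (I(O) = 6*(O + (O/(-3) + O/O))**2 = 6*(O + (O*(-1/3) + 1))**2 = 6*(O + (-O/3 + 1))**2 = 6*(O + (1 - O/3))**2 = 6*(1 + 2*O/3)**2)
(X + I(3))*(S(-3) - 4*(-1)) = (-1 + 2*(3 + 2*3)**2/3)*((6 - 3)**2 - 4*(-1)) = (-1 + 2*(3 + 6)**2/3)*(3**2 + 4) = (-1 + (2/3)*9**2)*(9 + 4) = (-1 + (2/3)*81)*13 = (-1 + 54)*13 = 53*13 = 689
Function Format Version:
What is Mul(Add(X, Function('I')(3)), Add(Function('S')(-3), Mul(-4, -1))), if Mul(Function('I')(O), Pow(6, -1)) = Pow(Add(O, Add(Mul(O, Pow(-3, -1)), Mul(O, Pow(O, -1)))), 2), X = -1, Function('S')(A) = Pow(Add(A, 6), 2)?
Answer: 689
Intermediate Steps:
Function('S')(A) = Pow(Add(6, A), 2)
Function('I')(O) = Mul(6, Pow(Add(1, Mul(Rational(2, 3), O)), 2)) (Function('I')(O) = Mul(6, Pow(Add(O, Add(Mul(O, Pow(-3, -1)), Mul(O, Pow(O, -1)))), 2)) = Mul(6, Pow(Add(O, Add(Mul(O, Rational(-1, 3)), 1)), 2)) = Mul(6, Pow(Add(O, Add(Mul(Rational(-1, 3), O), 1)), 2)) = Mul(6, Pow(Add(O, Add(1, Mul(Rational(-1, 3), O))), 2)) = Mul(6, Pow(Add(1, Mul(Rational(2, 3), O)), 2)))
Mul(Add(X, Function('I')(3)), Add(Function('S')(-3), Mul(-4, -1))) = Mul(Add(-1, Mul(Rational(2, 3), Pow(Add(3, Mul(2, 3)), 2))), Add(Pow(Add(6, -3), 2), Mul(-4, -1))) = Mul(Add(-1, Mul(Rational(2, 3), Pow(Add(3, 6), 2))), Add(Pow(3, 2), 4)) = Mul(Add(-1, Mul(Rational(2, 3), Pow(9, 2))), Add(9, 4)) = Mul(Add(-1, Mul(Rational(2, 3), 81)), 13) = Mul(Add(-1, 54), 13) = Mul(53, 13) = 689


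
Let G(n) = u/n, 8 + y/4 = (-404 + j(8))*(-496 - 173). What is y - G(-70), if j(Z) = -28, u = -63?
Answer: 11559991/10 ≈ 1.1560e+6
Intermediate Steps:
y = 1156000 (y = -32 + 4*((-404 - 28)*(-496 - 173)) = -32 + 4*(-432*(-669)) = -32 + 4*289008 = -32 + 1156032 = 1156000)
G(n) = -63/n
y - G(-70) = 1156000 - (-63)/(-70) = 1156000 - (-63)*(-1)/70 = 1156000 - 1*9/10 = 1156000 - 9/10 = 11559991/10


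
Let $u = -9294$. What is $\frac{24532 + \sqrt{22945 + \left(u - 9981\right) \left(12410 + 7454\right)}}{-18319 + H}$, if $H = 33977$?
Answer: $\frac{12266}{7829} + \frac{i \sqrt{382855655}}{15658} \approx 1.5667 + 1.2496 i$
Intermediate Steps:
$\frac{24532 + \sqrt{22945 + \left(u - 9981\right) \left(12410 + 7454\right)}}{-18319 + H} = \frac{24532 + \sqrt{22945 + \left(-9294 - 9981\right) \left(12410 + 7454\right)}}{-18319 + 33977} = \frac{24532 + \sqrt{22945 - 382878600}}{15658} = \left(24532 + \sqrt{22945 - 382878600}\right) \frac{1}{15658} = \left(24532 + \sqrt{-382855655}\right) \frac{1}{15658} = \left(24532 + i \sqrt{382855655}\right) \frac{1}{15658} = \frac{12266}{7829} + \frac{i \sqrt{382855655}}{15658}$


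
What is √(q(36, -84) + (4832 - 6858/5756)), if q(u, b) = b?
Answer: √39317264570/2878 ≈ 68.897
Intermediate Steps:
√(q(36, -84) + (4832 - 6858/5756)) = √(-84 + (4832 - 6858/5756)) = √(-84 + (4832 - 6858*1/5756)) = √(-84 + (4832 - 3429/2878)) = √(-84 + 13903067/2878) = √(13661315/2878) = √39317264570/2878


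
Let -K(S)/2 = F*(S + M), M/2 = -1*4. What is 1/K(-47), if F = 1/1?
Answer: 1/110 ≈ 0.0090909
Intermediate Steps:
M = -8 (M = 2*(-1*4) = 2*(-4) = -8)
F = 1
K(S) = 16 - 2*S (K(S) = -2*(S - 8) = -2*(-8 + S) = 16 - 2*S)
1/K(-47) = 1/(16 - 2*(-47)) = 1/(16 + 94) = 1/110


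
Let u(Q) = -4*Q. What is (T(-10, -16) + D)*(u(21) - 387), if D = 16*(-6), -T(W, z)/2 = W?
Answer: 35796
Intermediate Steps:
T(W, z) = -2*W
D = -96
(T(-10, -16) + D)*(u(21) - 387) = (-2*(-10) - 96)*(-4*21 - 387) = (20 - 96)*(-84 - 387) = -76*(-471) = 35796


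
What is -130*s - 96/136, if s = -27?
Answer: 59658/17 ≈ 3509.3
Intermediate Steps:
-130*s - 96/136 = -130*(-27) - 96/136 = 3510 - 96*1/136 = 3510 - 12/17 = 59658/17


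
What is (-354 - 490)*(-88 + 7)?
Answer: 68364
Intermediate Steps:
(-354 - 490)*(-88 + 7) = -844*(-81) = 68364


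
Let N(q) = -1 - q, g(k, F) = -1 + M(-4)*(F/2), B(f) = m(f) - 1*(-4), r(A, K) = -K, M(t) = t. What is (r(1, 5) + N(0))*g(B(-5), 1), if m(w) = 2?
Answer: 18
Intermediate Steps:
B(f) = 6 (B(f) = 2 - 1*(-4) = 2 + 4 = 6)
g(k, F) = -1 - 2*F (g(k, F) = -1 - 4*F/2 = -1 - 2*F)
(r(1, 5) + N(0))*g(B(-5), 1) = (-1*5 + (-1 - 1*0))*(-1 - 2*1) = (-5 + (-1 + 0))*(-1 - 2) = (-5 - 1)*(-3) = -6*(-3) = 18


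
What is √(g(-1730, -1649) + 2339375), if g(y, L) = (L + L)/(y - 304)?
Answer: 2*√67210875178/339 ≈ 1529.5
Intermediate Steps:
g(y, L) = 2*L/(-304 + y) (g(y, L) = (2*L)/(-304 + y) = 2*L/(-304 + y))
√(g(-1730, -1649) + 2339375) = √(2*(-1649)/(-304 - 1730) + 2339375) = √(2*(-1649)/(-2034) + 2339375) = √(2*(-1649)*(-1/2034) + 2339375) = √(1649/1017 + 2339375) = √(2379146024/1017) = 2*√67210875178/339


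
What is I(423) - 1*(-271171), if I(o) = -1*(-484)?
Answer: 271655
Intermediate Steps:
I(o) = 484
I(423) - 1*(-271171) = 484 - 1*(-271171) = 484 + 271171 = 271655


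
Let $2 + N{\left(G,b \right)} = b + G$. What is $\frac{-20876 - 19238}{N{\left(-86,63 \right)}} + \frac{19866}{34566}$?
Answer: $\frac{33025647}{20575} \approx 1605.1$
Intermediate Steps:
$N{\left(G,b \right)} = -2 + G + b$ ($N{\left(G,b \right)} = -2 + \left(b + G\right) = -2 + \left(G + b\right) = -2 + G + b$)
$\frac{-20876 - 19238}{N{\left(-86,63 \right)}} + \frac{19866}{34566} = \frac{-20876 - 19238}{-2 - 86 + 63} + \frac{19866}{34566} = \frac{-20876 - 19238}{-25} + 19866 \cdot \frac{1}{34566} = \left(-40114\right) \left(- \frac{1}{25}\right) + \frac{473}{823} = \frac{40114}{25} + \frac{473}{823} = \frac{33025647}{20575}$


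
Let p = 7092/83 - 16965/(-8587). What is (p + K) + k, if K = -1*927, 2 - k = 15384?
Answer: -11561459690/712721 ≈ -16222.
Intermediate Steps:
k = -15382 (k = 2 - 1*15384 = 2 - 15384 = -15382)
K = -927
p = 62307099/712721 (p = 7092*(1/83) - 16965*(-1/8587) = 7092/83 + 16965/8587 = 62307099/712721 ≈ 87.421)
(p + K) + k = (62307099/712721 - 927) - 15382 = -598385268/712721 - 15382 = -11561459690/712721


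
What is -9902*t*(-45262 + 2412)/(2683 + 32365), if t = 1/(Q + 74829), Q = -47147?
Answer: 106075175/242549684 ≈ 0.43733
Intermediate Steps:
t = 1/27682 (t = 1/(-47147 + 74829) = 1/27682 ≈ 3.6125e-5)
-9902*t*(-45262 + 2412)/(2683 + 32365) = -9902*(-45262 + 2412)/(27682*(2683 + 32365)) = -9902/((35048/(-42850))*27682) = -9902/((35048*(-1/42850))*27682) = -9902/((-17524/21425*27682)) = -9902/(-485099368/21425) = -9902*(-21425/485099368) = 106075175/242549684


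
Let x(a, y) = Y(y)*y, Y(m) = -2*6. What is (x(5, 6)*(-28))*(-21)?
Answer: -42336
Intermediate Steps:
Y(m) = -12
x(a, y) = -12*y
(x(5, 6)*(-28))*(-21) = (-12*6*(-28))*(-21) = -72*(-28)*(-21) = 2016*(-21) = -42336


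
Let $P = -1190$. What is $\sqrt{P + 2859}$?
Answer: $\sqrt{1669} \approx 40.853$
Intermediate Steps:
$\sqrt{P + 2859} = \sqrt{-1190 + 2859} = \sqrt{1669}$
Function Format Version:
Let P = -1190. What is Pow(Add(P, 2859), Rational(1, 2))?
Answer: Pow(1669, Rational(1, 2)) ≈ 40.853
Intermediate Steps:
Pow(Add(P, 2859), Rational(1, 2)) = Pow(Add(-1190, 2859), Rational(1, 2)) = Pow(1669, Rational(1, 2))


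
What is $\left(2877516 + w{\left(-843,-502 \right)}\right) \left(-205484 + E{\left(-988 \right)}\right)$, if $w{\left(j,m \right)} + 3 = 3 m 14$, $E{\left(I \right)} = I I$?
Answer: $2201335573140$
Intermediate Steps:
$E{\left(I \right)} = I^{2}$
$w{\left(j,m \right)} = -3 + 42 m$ ($w{\left(j,m \right)} = -3 + 3 m 14 = -3 + 42 m$)
$\left(2877516 + w{\left(-843,-502 \right)}\right) \left(-205484 + E{\left(-988 \right)}\right) = \left(2877516 + \left(-3 + 42 \left(-502\right)\right)\right) \left(-205484 + \left(-988\right)^{2}\right) = \left(2877516 - 21087\right) \left(-205484 + 976144\right) = \left(2877516 - 21087\right) 770660 = 2856429 \cdot 770660 = 2201335573140$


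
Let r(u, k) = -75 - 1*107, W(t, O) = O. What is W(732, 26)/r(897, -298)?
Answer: -⅐ ≈ -0.14286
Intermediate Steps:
r(u, k) = -182 (r(u, k) = -75 - 107 = -182)
W(732, 26)/r(897, -298) = 26/(-182) = 26*(-1/182) = -⅐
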